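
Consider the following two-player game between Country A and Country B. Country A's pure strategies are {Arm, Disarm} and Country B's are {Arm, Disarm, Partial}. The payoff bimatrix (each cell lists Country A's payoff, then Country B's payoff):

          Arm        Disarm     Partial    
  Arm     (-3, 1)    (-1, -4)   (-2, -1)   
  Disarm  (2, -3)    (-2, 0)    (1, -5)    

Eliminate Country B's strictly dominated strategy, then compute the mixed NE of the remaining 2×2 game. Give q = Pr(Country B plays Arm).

Country B's strategy Partial is strictly dominated by Arm: 1 > -1 and -3 > -5. Eliminate Partial.
Country B's mix must leave Country A indifferent between Arm and Disarm.
  Country A's expected payoff from Arm: q·(-3) + (1−q)·(-1) = -2q - 1
  Country A's expected payoff from Disarm: q·2 + (1−q)·(-2) = 4q - 2
  -2q - 1 = 4q - 2  ⇒  -6q = -1  ⇒  q = 1/6.

q = 1/6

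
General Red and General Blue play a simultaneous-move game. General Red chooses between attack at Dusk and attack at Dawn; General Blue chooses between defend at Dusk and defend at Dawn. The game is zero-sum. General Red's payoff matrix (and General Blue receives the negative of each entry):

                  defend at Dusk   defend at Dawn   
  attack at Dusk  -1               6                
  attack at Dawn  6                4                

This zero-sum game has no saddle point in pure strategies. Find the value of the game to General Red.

v = 40/9

Set General Red's expected payoff from attack at Dusk equal to that from attack at Dawn:
  General Red's payoff from attack at Dusk: q·(-1) + (1−q)·6 = -7q + 6
  General Red's payoff from attack at Dawn: q·6 + (1−q)·4 = 2q + 4
  -7q + 6 = 2q + 4  ⇒  -9q = -2  ⇒  q = 2/9.
The value is General Red's expected payoff against this mix (using attack at Dusk): (2/9)·(-1) + (7/9)·6 = 40/9.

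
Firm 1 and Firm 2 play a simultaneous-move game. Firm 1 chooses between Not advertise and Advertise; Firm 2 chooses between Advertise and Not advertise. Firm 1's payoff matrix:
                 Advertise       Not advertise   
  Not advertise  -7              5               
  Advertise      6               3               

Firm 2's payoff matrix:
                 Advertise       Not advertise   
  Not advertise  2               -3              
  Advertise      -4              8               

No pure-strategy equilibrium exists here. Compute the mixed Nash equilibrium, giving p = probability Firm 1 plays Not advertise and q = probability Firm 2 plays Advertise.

p = 12/17, q = 2/15

Firm 2's indifference between Advertise and Not advertise determines Firm 1's mixing probability p:
  Firm 2's expected payoff from Advertise: p·2 + (1−p)·(-4) = 6p - 4
  Firm 2's expected payoff from Not advertise: p·(-3) + (1−p)·8 = -11p + 8
  6p - 4 = -11p + 8  ⇒  17p = 12  ⇒  p = 12/17.
In a mixed equilibrium Firm 1 is indifferent between Not advertise and Advertise; this condition fixes q.
  Firm 1's expected payoff from Not advertise: q·(-7) + (1−q)·5 = -12q + 5
  Firm 1's expected payoff from Advertise: q·6 + (1−q)·3 = 3q + 3
  -12q + 5 = 3q + 3  ⇒  -15q = -2  ⇒  q = 2/15.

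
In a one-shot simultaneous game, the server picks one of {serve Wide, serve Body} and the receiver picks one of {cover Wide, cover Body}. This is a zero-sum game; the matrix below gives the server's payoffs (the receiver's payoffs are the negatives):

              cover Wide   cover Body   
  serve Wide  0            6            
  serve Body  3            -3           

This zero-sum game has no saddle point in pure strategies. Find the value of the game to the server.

v = 3/2

Set the server's expected payoff from serve Wide equal to that from serve Body:
  the server's payoff from serve Wide: q·0 + (1−q)·6 = -6q + 6
  the server's payoff from serve Body: q·3 + (1−q)·(-3) = 6q - 3
  -6q + 6 = 6q - 3  ⇒  -12q = -9  ⇒  q = 3/4.
The value is the server's expected payoff against this mix (using serve Wide): (3/4)·0 + (1/4)·6 = 3/2.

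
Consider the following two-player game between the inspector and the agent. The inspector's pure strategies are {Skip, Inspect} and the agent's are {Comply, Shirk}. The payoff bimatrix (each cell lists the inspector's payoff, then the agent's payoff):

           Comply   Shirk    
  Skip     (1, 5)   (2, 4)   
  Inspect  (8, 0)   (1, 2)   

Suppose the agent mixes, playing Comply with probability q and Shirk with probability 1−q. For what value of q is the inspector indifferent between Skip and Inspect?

q = 1/8

The inspector's indifference between Skip and Inspect determines the agent's mixing probability q:
  the inspector's payoff from Skip: q·1 + (1−q)·2 = -q + 2
  the inspector's payoff from Inspect: q·8 + (1−q)·1 = 7q + 1
  -q + 2 = 7q + 1  ⇒  -8q = -1  ⇒  q = 1/8.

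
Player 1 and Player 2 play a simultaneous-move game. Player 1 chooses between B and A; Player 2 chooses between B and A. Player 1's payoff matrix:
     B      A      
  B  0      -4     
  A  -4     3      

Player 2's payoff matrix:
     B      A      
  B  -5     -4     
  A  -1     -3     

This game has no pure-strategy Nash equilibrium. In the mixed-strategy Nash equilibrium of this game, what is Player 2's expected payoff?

Player 2's indifference between B and A determines Player 1's mixing probability p:
  Player 2's payoff from B: p·(-5) + (1−p)·(-1) = -4p - 1
  Player 2's payoff from A: p·(-4) + (1−p)·(-3) = -p - 3
  -4p - 1 = -p - 3  ⇒  -3p = -2  ⇒  p = 2/3.
At equilibrium Player 2 is indifferent across columns, so Player 2's payoff equals the payoff from B: (2/3)·(-5) + (1/3)·(-1) = -11/3.

-11/3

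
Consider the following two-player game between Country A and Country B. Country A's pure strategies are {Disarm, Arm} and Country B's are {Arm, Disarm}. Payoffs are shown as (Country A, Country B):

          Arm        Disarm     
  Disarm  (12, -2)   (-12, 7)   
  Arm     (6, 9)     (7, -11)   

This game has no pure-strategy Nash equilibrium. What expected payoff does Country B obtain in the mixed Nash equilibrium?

41/29

Set Country B's expected payoff from Arm equal to that from Disarm:
  Country B's payoff to Arm: p·(-2) + (1−p)·9 = -11p + 9
  Country B's payoff to Disarm: p·7 + (1−p)·(-11) = 18p - 11
  -11p + 9 = 18p - 11  ⇒  -29p = -20  ⇒  p = 20/29.
At equilibrium Country B is indifferent across columns, so Country B's payoff equals the payoff from Arm: (20/29)·(-2) + (9/29)·9 = 41/29.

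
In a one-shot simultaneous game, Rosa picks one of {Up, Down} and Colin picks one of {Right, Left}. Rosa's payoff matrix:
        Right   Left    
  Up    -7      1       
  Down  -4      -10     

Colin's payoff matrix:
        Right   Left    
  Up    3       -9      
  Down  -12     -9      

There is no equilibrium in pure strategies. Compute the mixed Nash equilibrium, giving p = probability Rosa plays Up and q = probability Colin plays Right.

For Colin to be willing to mix, Colin must be indifferent between Right and Left, which pins down Rosa's mix.
  Colin's payoff from Right: p·3 + (1−p)·(-12) = 15p - 12
  Colin's payoff from Left: p·(-9) + (1−p)·(-9) = -9
  15p - 12 = -9  ⇒  15p = 3  ⇒  p = 1/5.
Colin's mix must leave Rosa indifferent between Up and Down.
  Rosa's expected payoff from Up: q·(-7) + (1−q)·1 = -8q + 1
  Rosa's expected payoff from Down: q·(-4) + (1−q)·(-10) = 6q - 10
  -8q + 1 = 6q - 10  ⇒  -14q = -11  ⇒  q = 11/14.

p = 1/5, q = 11/14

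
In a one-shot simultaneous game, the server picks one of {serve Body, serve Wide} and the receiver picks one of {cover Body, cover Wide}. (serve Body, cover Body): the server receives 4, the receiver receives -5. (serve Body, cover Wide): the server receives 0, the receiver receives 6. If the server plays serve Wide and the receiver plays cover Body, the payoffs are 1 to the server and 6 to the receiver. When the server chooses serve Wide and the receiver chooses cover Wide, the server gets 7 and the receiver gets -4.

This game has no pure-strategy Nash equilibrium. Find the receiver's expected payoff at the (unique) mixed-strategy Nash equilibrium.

16/21

For the receiver to be willing to mix, the receiver must be indifferent between cover Body and cover Wide, which pins down the server's mix.
  the receiver's payoff from cover Body: p·(-5) + (1−p)·6 = -11p + 6
  the receiver's payoff from cover Wide: p·6 + (1−p)·(-4) = 10p - 4
  -11p + 6 = 10p - 4  ⇒  -21p = -10  ⇒  p = 10/21.
At equilibrium the receiver is indifferent across columns, so the receiver's payoff equals the payoff from cover Body: (10/21)·(-5) + (11/21)·6 = 16/21.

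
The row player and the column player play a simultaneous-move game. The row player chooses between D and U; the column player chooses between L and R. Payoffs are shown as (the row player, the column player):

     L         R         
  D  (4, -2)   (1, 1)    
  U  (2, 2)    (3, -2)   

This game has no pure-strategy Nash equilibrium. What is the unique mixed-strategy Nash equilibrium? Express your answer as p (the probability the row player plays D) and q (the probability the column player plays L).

The row player's mix must leave the column player indifferent between L and R.
  the column player's expected payoff from L: p·(-2) + (1−p)·2 = -4p + 2
  the column player's expected payoff from R: p·1 + (1−p)·(-2) = 3p - 2
  -4p + 2 = 3p - 2  ⇒  -7p = -4  ⇒  p = 4/7.
For the row player to be willing to mix, the row player must be indifferent between D and U, which pins down the column player's mix.
  the row player's payoff from D: q·4 + (1−q)·1 = 3q + 1
  the row player's payoff from U: q·2 + (1−q)·3 = -q + 3
  3q + 1 = -q + 3  ⇒  4q = 2  ⇒  q = 1/2.

p = 4/7, q = 1/2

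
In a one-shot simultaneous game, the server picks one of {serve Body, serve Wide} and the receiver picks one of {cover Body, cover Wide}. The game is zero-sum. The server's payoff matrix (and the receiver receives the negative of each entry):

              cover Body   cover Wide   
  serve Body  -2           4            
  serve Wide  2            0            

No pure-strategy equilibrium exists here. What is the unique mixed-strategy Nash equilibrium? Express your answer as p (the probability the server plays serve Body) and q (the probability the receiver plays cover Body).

In a mixed equilibrium the receiver is indifferent between cover Body and cover Wide; this condition fixes p.
  the receiver's expected payoff from cover Body: p·2 + (1−p)·(-2) = 4p - 2
  the receiver's expected payoff from cover Wide: p·(-4) + (1−p)·0 = -4p
  4p - 2 = -4p  ⇒  8p = 2  ⇒  p = 1/4.
The receiver's mix must leave the server indifferent between serve Body and serve Wide.
  the server's payoff to serve Body: q·(-2) + (1−q)·4 = -6q + 4
  the server's payoff to serve Wide: q·2 + (1−q)·0 = 2q
  -6q + 4 = 2q  ⇒  -8q = -4  ⇒  q = 1/2.

p = 1/4, q = 1/2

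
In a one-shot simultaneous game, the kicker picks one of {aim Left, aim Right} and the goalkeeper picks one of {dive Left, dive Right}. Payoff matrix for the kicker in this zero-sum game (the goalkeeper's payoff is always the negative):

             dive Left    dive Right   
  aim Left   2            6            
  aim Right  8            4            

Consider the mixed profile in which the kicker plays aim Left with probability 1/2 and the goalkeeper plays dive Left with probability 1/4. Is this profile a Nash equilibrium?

Check the goalkeeper's indifference given the kicker's mix p = 1/2:
  payoff from dive Left = -5; payoff from dive Right = -5 — equal.
Check the kicker's indifference given the goalkeeper's mix q = 1/4:
  payoff from aim Left = 5; payoff from aim Right = 5 — equal.
Both players are indifferent, so neither can profitably deviate.

Yes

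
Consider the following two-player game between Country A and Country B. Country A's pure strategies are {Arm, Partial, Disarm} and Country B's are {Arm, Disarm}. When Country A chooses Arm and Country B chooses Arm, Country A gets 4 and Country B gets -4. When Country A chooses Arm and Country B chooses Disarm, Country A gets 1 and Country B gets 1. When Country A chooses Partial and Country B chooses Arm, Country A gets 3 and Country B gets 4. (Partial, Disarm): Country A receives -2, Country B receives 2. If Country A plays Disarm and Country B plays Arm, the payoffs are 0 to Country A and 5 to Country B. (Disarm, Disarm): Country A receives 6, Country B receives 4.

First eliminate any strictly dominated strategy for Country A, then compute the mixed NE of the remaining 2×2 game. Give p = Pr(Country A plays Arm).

Country A's strategy Partial is strictly dominated by Arm: 4 > 3 and 1 > -2. Eliminate Partial.
Country B's indifference between Arm and Disarm determines Country A's mixing probability p:
  Country B's payoff from Arm: p·(-4) + (1−p)·5 = -9p + 5
  Country B's payoff from Disarm: p·1 + (1−p)·4 = -3p + 4
  -9p + 5 = -3p + 4  ⇒  -6p = -1  ⇒  p = 1/6.

p = 1/6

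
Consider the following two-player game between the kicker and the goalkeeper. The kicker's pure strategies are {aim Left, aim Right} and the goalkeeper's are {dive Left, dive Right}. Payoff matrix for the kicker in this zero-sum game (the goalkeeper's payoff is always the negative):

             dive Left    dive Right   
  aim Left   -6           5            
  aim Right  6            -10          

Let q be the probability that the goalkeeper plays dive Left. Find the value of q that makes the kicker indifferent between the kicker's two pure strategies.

Set the kicker's expected payoff from aim Left equal to that from aim Right:
  the kicker's payoff to aim Left: q·(-6) + (1−q)·5 = -11q + 5
  the kicker's payoff to aim Right: q·6 + (1−q)·(-10) = 16q - 10
  -11q + 5 = 16q - 10  ⇒  -27q = -15  ⇒  q = 5/9.

q = 5/9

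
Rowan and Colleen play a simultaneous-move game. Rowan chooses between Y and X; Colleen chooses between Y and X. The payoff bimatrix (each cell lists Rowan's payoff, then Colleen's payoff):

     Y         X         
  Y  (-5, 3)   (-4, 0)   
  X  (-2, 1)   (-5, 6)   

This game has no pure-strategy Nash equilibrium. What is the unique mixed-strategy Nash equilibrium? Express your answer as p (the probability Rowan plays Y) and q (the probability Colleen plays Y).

Rowan's mix must leave Colleen indifferent between Y and X.
  Colleen's expected payoff from Y: p·3 + (1−p)·1 = 2p + 1
  Colleen's expected payoff from X: p·0 + (1−p)·6 = -6p + 6
  2p + 1 = -6p + 6  ⇒  8p = 5  ⇒  p = 5/8.
In a mixed equilibrium Rowan is indifferent between Y and X; this condition fixes q.
  Rowan's payoff to Y: q·(-5) + (1−q)·(-4) = -q - 4
  Rowan's payoff to X: q·(-2) + (1−q)·(-5) = 3q - 5
  -q - 4 = 3q - 5  ⇒  -4q = -1  ⇒  q = 1/4.

p = 5/8, q = 1/4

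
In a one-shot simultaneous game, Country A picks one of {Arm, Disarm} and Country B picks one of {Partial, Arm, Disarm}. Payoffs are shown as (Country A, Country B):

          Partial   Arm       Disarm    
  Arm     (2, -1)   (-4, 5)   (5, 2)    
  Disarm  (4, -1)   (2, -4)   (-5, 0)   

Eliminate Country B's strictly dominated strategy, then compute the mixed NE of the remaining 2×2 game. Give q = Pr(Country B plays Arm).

Country B's strategy Partial is strictly dominated by Disarm: 2 > -1 and 0 > -1. Eliminate Partial.
In a mixed equilibrium Country A is indifferent between Arm and Disarm; this condition fixes q.
  Country A's payoff to Arm: q·(-4) + (1−q)·5 = -9q + 5
  Country A's payoff to Disarm: q·2 + (1−q)·(-5) = 7q - 5
  -9q + 5 = 7q - 5  ⇒  -16q = -10  ⇒  q = 5/8.

q = 5/8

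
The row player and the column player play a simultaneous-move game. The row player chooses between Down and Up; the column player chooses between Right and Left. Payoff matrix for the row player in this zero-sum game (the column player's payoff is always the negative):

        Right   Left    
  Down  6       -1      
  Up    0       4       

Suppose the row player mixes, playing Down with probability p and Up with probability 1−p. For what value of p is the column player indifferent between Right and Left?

The column player's indifference between Right and Left determines the row player's mixing probability p:
  the column player's expected payoff from Right: p·(-6) + (1−p)·0 = -6p
  the column player's expected payoff from Left: p·1 + (1−p)·(-4) = 5p - 4
  -6p = 5p - 4  ⇒  -11p = -4  ⇒  p = 4/11.

p = 4/11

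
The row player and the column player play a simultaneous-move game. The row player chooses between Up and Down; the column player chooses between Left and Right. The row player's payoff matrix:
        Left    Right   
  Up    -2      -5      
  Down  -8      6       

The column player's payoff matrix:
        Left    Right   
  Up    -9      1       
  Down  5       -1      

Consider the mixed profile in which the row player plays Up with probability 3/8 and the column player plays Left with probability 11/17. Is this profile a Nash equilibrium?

Yes

Check the column player's indifference given the row player's mix p = 3/8:
  payoff from Left = -1/4; payoff from Right = -1/4 — equal.
Check the row player's indifference given the column player's mix q = 11/17:
  payoff from Up = -52/17; payoff from Down = -52/17 — equal.
Both players are indifferent, so neither can profitably deviate.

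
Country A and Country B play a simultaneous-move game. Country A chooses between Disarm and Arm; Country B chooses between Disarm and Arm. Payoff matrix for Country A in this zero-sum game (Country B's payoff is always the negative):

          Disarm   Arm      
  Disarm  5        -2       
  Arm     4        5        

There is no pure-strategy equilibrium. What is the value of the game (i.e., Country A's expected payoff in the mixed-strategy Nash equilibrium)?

Country B's mix must leave Country A indifferent between Disarm and Arm.
  Country A's expected payoff from Disarm: q·5 + (1−q)·(-2) = 7q - 2
  Country A's expected payoff from Arm: q·4 + (1−q)·5 = -q + 5
  7q - 2 = -q + 5  ⇒  8q = 7  ⇒  q = 7/8.
The value is Country A's expected payoff against this mix (using Disarm): (7/8)·5 + (1/8)·(-2) = 33/8.

v = 33/8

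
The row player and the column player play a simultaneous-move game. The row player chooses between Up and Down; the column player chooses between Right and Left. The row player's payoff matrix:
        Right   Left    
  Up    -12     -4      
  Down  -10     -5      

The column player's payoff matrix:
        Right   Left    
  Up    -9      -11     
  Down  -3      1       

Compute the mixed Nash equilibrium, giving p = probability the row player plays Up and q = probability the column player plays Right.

Set the column player's expected payoff from Right equal to that from Left:
  the column player's payoff to Right: p·(-9) + (1−p)·(-3) = -6p - 3
  the column player's payoff to Left: p·(-11) + (1−p)·1 = -12p + 1
  -6p - 3 = -12p + 1  ⇒  6p = 4  ⇒  p = 2/3.
In a mixed equilibrium the row player is indifferent between Up and Down; this condition fixes q.
  the row player's expected payoff from Up: q·(-12) + (1−q)·(-4) = -8q - 4
  the row player's expected payoff from Down: q·(-10) + (1−q)·(-5) = -5q - 5
  -8q - 4 = -5q - 5  ⇒  -3q = -1  ⇒  q = 1/3.

p = 2/3, q = 1/3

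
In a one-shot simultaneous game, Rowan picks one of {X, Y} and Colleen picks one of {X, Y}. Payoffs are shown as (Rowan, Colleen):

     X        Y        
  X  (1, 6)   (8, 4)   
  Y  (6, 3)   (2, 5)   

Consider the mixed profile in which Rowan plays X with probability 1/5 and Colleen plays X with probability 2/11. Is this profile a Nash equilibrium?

Given Rowan's mix p = 1/5, Colleen's payoff from X is 18/5 but from Y is 24/5. Colleen strictly prefers Y, so Colleen would not mix.
So the proposed profile is not a Nash equilibrium.

No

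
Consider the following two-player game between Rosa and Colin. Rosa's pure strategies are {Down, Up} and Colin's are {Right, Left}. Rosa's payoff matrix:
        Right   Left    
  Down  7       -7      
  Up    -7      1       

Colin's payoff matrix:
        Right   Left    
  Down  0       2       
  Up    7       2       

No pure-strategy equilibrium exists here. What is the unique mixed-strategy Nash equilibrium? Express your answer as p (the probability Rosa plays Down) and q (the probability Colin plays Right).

p = 5/7, q = 4/11

Rosa's mix must leave Colin indifferent between Right and Left.
  Colin's expected payoff from Right: p·0 + (1−p)·7 = -7p + 7
  Colin's expected payoff from Left: p·2 + (1−p)·2 = 2
  -7p + 7 = 2  ⇒  -7p = -5  ⇒  p = 5/7.
Rosa's indifference between Down and Up determines Colin's mixing probability q:
  Rosa's payoff from Down: q·7 + (1−q)·(-7) = 14q - 7
  Rosa's payoff from Up: q·(-7) + (1−q)·1 = -8q + 1
  14q - 7 = -8q + 1  ⇒  22q = 8  ⇒  q = 4/11.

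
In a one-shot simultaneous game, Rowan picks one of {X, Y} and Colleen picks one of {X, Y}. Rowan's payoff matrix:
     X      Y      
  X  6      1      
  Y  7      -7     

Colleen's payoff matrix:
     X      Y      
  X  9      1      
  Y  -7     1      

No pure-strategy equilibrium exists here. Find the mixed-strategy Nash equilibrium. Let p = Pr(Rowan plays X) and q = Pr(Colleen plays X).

Rowan's mix must leave Colleen indifferent between X and Y.
  Colleen's payoff to X: p·9 + (1−p)·(-7) = 16p - 7
  Colleen's payoff to Y: p·1 + (1−p)·1 = 1
  16p - 7 = 1  ⇒  16p = 8  ⇒  p = 1/2.
Colleen's mix must leave Rowan indifferent between X and Y.
  Rowan's expected payoff from X: q·6 + (1−q)·1 = 5q + 1
  Rowan's expected payoff from Y: q·7 + (1−q)·(-7) = 14q - 7
  5q + 1 = 14q - 7  ⇒  -9q = -8  ⇒  q = 8/9.

p = 1/2, q = 8/9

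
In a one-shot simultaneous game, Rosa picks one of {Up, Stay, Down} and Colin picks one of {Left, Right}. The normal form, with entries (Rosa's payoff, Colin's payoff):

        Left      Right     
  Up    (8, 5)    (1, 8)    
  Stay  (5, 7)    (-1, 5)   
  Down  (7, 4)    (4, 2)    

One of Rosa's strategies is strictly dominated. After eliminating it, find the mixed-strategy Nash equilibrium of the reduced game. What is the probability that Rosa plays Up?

p = 2/5

Rosa's strategy Stay is strictly dominated by Up: 8 > 5 and 1 > -1. Eliminate Stay.
Set Colin's expected payoff from Left equal to that from Right:
  Colin's payoff from Left: p·5 + (1−p)·4 = p + 4
  Colin's payoff from Right: p·8 + (1−p)·2 = 6p + 2
  p + 4 = 6p + 2  ⇒  -5p = -2  ⇒  p = 2/5.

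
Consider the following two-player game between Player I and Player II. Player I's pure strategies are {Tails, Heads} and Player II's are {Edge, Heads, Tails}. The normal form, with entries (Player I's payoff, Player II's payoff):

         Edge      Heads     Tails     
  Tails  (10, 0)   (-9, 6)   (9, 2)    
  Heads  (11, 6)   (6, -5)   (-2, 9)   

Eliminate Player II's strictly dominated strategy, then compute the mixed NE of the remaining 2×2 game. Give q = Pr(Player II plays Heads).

q = 11/26

Player II's strategy Edge is strictly dominated by Tails: 2 > 0 and 9 > 6. Eliminate Edge.
Player II's mix must leave Player I indifferent between Tails and Heads.
  Player I's payoff from Tails: q·(-9) + (1−q)·9 = -18q + 9
  Player I's payoff from Heads: q·6 + (1−q)·(-2) = 8q - 2
  -18q + 9 = 8q - 2  ⇒  -26q = -11  ⇒  q = 11/26.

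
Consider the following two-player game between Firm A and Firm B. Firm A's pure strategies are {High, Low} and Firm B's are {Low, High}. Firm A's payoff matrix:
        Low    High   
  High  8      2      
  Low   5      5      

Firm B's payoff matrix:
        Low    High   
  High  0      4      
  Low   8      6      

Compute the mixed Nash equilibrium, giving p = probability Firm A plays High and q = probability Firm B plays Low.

Firm A's mix must leave Firm B indifferent between Low and High.
  Firm B's payoff from Low: p·0 + (1−p)·8 = -8p + 8
  Firm B's payoff from High: p·4 + (1−p)·6 = -2p + 6
  -8p + 8 = -2p + 6  ⇒  -6p = -2  ⇒  p = 1/3.
Set Firm A's expected payoff from High equal to that from Low:
  Firm A's payoff from High: q·8 + (1−q)·2 = 6q + 2
  Firm A's payoff from Low: q·5 + (1−q)·5 = 5
  6q + 2 = 5  ⇒  6q = 3  ⇒  q = 1/2.

p = 1/3, q = 1/2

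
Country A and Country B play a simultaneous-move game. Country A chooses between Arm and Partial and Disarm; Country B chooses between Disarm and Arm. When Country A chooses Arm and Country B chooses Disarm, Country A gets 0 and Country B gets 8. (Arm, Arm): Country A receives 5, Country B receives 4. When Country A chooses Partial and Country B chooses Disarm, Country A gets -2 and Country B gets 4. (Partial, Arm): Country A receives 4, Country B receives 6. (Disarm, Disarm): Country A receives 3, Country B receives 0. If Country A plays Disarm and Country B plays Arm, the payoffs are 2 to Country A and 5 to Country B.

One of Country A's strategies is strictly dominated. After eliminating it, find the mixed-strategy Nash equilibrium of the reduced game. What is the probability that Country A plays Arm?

p = 5/9

Country A's strategy Partial is strictly dominated by Arm: 0 > -2 and 5 > 4. Eliminate Partial.
For Country B to be willing to mix, Country B must be indifferent between Disarm and Arm, which pins down Country A's mix.
  Country B's payoff to Disarm: p·8 + (1−p)·0 = 8p
  Country B's payoff to Arm: p·4 + (1−p)·5 = -p + 5
  8p = -p + 5  ⇒  9p = 5  ⇒  p = 5/9.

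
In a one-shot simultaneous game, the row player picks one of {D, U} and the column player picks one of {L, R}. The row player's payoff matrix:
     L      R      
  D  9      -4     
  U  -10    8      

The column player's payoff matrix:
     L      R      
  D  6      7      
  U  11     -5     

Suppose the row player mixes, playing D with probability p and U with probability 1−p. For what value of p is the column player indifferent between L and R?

p = 16/17

The column player's indifference between L and R determines the row player's mixing probability p:
  the column player's payoff from L: p·6 + (1−p)·11 = -5p + 11
  the column player's payoff from R: p·7 + (1−p)·(-5) = 12p - 5
  -5p + 11 = 12p - 5  ⇒  -17p = -16  ⇒  p = 16/17.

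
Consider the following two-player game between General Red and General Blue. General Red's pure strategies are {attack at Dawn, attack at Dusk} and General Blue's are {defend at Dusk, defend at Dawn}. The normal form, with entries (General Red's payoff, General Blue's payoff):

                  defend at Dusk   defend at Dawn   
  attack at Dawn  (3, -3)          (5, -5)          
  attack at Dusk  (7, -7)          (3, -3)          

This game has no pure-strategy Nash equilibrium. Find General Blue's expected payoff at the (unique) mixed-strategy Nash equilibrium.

General Red's mix must leave General Blue indifferent between defend at Dusk and defend at Dawn.
  General Blue's expected payoff from defend at Dusk: p·(-3) + (1−p)·(-7) = 4p - 7
  General Blue's expected payoff from defend at Dawn: p·(-5) + (1−p)·(-3) = -2p - 3
  4p - 7 = -2p - 3  ⇒  6p = 4  ⇒  p = 2/3.
At equilibrium General Blue is indifferent across columns, so General Blue's payoff equals the payoff from defend at Dusk: (2/3)·(-3) + (1/3)·(-7) = -13/3.

-13/3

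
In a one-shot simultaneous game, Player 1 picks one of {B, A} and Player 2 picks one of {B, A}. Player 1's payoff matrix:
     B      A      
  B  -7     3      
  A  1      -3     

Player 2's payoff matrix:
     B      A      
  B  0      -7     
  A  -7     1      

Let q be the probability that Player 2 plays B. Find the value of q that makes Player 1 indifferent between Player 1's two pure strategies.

q = 3/7

Player 1's indifference between B and A determines Player 2's mixing probability q:
  Player 1's payoff to B: q·(-7) + (1−q)·3 = -10q + 3
  Player 1's payoff to A: q·1 + (1−q)·(-3) = 4q - 3
  -10q + 3 = 4q - 3  ⇒  -14q = -6  ⇒  q = 3/7.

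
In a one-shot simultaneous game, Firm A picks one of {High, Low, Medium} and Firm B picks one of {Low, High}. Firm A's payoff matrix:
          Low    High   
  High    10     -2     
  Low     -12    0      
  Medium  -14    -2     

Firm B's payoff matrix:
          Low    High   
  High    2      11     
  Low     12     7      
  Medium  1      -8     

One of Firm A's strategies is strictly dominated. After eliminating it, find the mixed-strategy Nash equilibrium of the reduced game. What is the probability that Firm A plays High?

Firm A's strategy Medium is strictly dominated by Low: -12 > -14 and 0 > -2. Eliminate Medium.
Firm B's indifference between Low and High determines Firm A's mixing probability p:
  Firm B's payoff from Low: p·2 + (1−p)·12 = -10p + 12
  Firm B's payoff from High: p·11 + (1−p)·7 = 4p + 7
  -10p + 12 = 4p + 7  ⇒  -14p = -5  ⇒  p = 5/14.

p = 5/14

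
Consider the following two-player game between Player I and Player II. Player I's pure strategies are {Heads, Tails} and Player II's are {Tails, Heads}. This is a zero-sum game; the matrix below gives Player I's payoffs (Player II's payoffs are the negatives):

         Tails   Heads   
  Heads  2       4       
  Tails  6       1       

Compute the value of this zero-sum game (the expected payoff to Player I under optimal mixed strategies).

Set Player I's expected payoff from Heads equal to that from Tails:
  Player I's payoff from Heads: q·2 + (1−q)·4 = -2q + 4
  Player I's payoff from Tails: q·6 + (1−q)·1 = 5q + 1
  -2q + 4 = 5q + 1  ⇒  -7q = -3  ⇒  q = 3/7.
The value is Player I's expected payoff against this mix (using Heads): (3/7)·2 + (4/7)·4 = 22/7.

v = 22/7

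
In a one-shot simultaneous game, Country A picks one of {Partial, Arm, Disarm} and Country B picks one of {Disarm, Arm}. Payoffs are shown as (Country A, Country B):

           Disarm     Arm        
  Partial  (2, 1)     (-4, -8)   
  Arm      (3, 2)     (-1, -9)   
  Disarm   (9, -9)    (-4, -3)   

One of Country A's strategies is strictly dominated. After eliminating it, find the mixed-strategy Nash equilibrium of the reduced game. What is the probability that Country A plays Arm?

p = 6/17

Country A's strategy Partial is strictly dominated by Arm: 3 > 2 and -1 > -4. Eliminate Partial.
Country A's mix must leave Country B indifferent between Disarm and Arm.
  Country B's payoff from Disarm: p·2 + (1−p)·(-9) = 11p - 9
  Country B's payoff from Arm: p·(-9) + (1−p)·(-3) = -6p - 3
  11p - 9 = -6p - 3  ⇒  17p = 6  ⇒  p = 6/17.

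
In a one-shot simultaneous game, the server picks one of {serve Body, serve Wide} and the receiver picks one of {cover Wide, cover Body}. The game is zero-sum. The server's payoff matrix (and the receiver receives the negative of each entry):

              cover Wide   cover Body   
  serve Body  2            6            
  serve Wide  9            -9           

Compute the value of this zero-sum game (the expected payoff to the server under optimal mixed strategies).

For the server to be willing to mix, the server must be indifferent between serve Body and serve Wide, which pins down the receiver's mix.
  the server's payoff to serve Body: q·2 + (1−q)·6 = -4q + 6
  the server's payoff to serve Wide: q·9 + (1−q)·(-9) = 18q - 9
  -4q + 6 = 18q - 9  ⇒  -22q = -15  ⇒  q = 15/22.
The value is the server's expected payoff against this mix (using serve Body): (15/22)·2 + (7/22)·6 = 36/11.

v = 36/11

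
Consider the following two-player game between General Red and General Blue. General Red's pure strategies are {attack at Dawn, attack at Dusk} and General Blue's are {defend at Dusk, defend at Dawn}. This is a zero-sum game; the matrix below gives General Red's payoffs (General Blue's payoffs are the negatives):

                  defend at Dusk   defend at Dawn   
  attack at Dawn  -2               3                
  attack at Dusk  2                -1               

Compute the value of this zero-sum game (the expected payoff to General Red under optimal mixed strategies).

General Red's indifference between attack at Dawn and attack at Dusk determines General Blue's mixing probability q:
  General Red's payoff to attack at Dawn: q·(-2) + (1−q)·3 = -5q + 3
  General Red's payoff to attack at Dusk: q·2 + (1−q)·(-1) = 3q - 1
  -5q + 3 = 3q - 1  ⇒  -8q = -4  ⇒  q = 1/2.
The value is General Red's expected payoff against this mix (using attack at Dawn): (1/2)·(-2) + (1/2)·3 = 1/2.

v = 1/2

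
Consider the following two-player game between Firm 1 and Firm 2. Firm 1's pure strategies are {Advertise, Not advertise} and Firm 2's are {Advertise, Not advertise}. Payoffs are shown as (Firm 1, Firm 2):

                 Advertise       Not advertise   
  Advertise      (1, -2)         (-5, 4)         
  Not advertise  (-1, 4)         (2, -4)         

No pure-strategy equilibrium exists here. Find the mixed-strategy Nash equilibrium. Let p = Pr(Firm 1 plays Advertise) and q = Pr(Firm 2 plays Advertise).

p = 4/7, q = 7/9

For Firm 2 to be willing to mix, Firm 2 must be indifferent between Advertise and Not advertise, which pins down Firm 1's mix.
  Firm 2's expected payoff from Advertise: p·(-2) + (1−p)·4 = -6p + 4
  Firm 2's expected payoff from Not advertise: p·4 + (1−p)·(-4) = 8p - 4
  -6p + 4 = 8p - 4  ⇒  -14p = -8  ⇒  p = 4/7.
Firm 1's indifference between Advertise and Not advertise determines Firm 2's mixing probability q:
  Firm 1's expected payoff from Advertise: q·1 + (1−q)·(-5) = 6q - 5
  Firm 1's expected payoff from Not advertise: q·(-1) + (1−q)·2 = -3q + 2
  6q - 5 = -3q + 2  ⇒  9q = 7  ⇒  q = 7/9.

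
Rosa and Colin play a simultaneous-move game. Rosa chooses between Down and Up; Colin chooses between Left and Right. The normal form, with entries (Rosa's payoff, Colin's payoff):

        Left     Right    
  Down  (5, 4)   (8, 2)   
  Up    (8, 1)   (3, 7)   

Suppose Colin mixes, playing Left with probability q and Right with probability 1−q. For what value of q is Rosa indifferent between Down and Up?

Set Rosa's expected payoff from Down equal to that from Up:
  Rosa's payoff from Down: q·5 + (1−q)·8 = -3q + 8
  Rosa's payoff from Up: q·8 + (1−q)·3 = 5q + 3
  -3q + 8 = 5q + 3  ⇒  -8q = -5  ⇒  q = 5/8.

q = 5/8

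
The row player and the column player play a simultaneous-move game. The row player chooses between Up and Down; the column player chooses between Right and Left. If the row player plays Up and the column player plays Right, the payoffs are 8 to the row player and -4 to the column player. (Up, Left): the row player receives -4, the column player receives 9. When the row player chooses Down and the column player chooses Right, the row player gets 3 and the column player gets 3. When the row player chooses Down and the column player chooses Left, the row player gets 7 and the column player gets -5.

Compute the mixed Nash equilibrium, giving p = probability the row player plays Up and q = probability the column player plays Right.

For the column player to be willing to mix, the column player must be indifferent between Right and Left, which pins down the row player's mix.
  the column player's payoff to Right: p·(-4) + (1−p)·3 = -7p + 3
  the column player's payoff to Left: p·9 + (1−p)·(-5) = 14p - 5
  -7p + 3 = 14p - 5  ⇒  -21p = -8  ⇒  p = 8/21.
Set the row player's expected payoff from Up equal to that from Down:
  the row player's expected payoff from Up: q·8 + (1−q)·(-4) = 12q - 4
  the row player's expected payoff from Down: q·3 + (1−q)·7 = -4q + 7
  12q - 4 = -4q + 7  ⇒  16q = 11  ⇒  q = 11/16.

p = 8/21, q = 11/16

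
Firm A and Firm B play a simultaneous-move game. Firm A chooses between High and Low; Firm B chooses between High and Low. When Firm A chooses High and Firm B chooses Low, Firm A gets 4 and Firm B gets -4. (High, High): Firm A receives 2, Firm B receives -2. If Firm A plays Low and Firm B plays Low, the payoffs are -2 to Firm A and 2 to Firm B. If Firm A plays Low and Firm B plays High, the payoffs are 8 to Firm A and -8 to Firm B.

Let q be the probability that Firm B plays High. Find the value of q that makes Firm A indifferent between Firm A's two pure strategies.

In a mixed equilibrium Firm A is indifferent between High and Low; this condition fixes q.
  Firm A's expected payoff from High: q·2 + (1−q)·4 = -2q + 4
  Firm A's expected payoff from Low: q·8 + (1−q)·(-2) = 10q - 2
  -2q + 4 = 10q - 2  ⇒  -12q = -6  ⇒  q = 1/2.

q = 1/2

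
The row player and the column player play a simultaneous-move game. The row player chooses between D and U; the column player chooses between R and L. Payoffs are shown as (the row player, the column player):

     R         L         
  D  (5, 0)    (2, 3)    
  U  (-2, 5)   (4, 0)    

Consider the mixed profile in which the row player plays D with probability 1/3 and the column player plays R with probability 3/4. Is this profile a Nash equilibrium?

No

Given the row player's mix p = 1/3, the column player's payoff from R is 10/3 but from L is 1. The column player strictly prefers R, so the column player would not mix.
So the proposed profile is not a Nash equilibrium.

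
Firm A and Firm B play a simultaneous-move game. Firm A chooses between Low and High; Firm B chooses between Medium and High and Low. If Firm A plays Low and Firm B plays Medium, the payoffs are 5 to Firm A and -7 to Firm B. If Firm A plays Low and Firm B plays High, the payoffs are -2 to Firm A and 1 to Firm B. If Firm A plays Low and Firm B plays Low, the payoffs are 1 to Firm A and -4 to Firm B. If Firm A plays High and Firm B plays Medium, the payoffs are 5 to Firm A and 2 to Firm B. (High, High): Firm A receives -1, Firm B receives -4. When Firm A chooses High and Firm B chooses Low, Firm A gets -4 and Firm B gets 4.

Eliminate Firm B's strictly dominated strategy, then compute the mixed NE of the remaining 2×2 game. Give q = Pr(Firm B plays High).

Firm B's strategy Medium is strictly dominated by Low: -4 > -7 and 4 > 2. Eliminate Medium.
Set Firm A's expected payoff from Low equal to that from High:
  Firm A's payoff from Low: q·(-2) + (1−q)·1 = -3q + 1
  Firm A's payoff from High: q·(-1) + (1−q)·(-4) = 3q - 4
  -3q + 1 = 3q - 4  ⇒  -6q = -5  ⇒  q = 5/6.

q = 5/6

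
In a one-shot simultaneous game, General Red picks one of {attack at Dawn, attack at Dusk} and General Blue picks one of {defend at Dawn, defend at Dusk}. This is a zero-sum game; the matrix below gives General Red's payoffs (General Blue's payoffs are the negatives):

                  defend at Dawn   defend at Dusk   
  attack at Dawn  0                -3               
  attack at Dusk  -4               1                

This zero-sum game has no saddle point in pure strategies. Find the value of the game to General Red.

v = -3/2

General Blue's mix must leave General Red indifferent between attack at Dawn and attack at Dusk.
  General Red's payoff to attack at Dawn: q·0 + (1−q)·(-3) = 3q - 3
  General Red's payoff to attack at Dusk: q·(-4) + (1−q)·1 = -5q + 1
  3q - 3 = -5q + 1  ⇒  8q = 4  ⇒  q = 1/2.
The value is General Red's expected payoff against this mix (using attack at Dawn): (1/2)·0 + (1/2)·(-3) = -3/2.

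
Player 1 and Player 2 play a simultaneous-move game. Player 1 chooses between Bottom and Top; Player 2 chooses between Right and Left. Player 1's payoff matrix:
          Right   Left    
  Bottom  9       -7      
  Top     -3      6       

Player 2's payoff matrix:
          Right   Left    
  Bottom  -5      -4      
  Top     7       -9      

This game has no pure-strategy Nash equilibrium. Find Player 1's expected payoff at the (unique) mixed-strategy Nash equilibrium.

For Player 1 to be willing to mix, Player 1 must be indifferent between Bottom and Top, which pins down Player 2's mix.
  Player 1's expected payoff from Bottom: q·9 + (1−q)·(-7) = 16q - 7
  Player 1's expected payoff from Top: q·(-3) + (1−q)·6 = -9q + 6
  16q - 7 = -9q + 6  ⇒  25q = 13  ⇒  q = 13/25.
At equilibrium Player 1 is indifferent across rows, so Player 1's payoff equals the payoff from Bottom: (13/25)·9 + (12/25)·(-7) = 33/25.

33/25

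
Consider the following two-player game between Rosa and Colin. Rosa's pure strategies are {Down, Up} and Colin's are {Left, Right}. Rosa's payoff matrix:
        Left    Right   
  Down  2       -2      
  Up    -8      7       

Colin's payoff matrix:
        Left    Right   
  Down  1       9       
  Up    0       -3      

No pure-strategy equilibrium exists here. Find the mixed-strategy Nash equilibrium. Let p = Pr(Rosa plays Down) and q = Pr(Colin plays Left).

p = 3/11, q = 9/19

In a mixed equilibrium Colin is indifferent between Left and Right; this condition fixes p.
  Colin's payoff to Left: p·1 + (1−p)·0 = p
  Colin's payoff to Right: p·9 + (1−p)·(-3) = 12p - 3
  p = 12p - 3  ⇒  -11p = -3  ⇒  p = 3/11.
Set Rosa's expected payoff from Down equal to that from Up:
  Rosa's payoff to Down: q·2 + (1−q)·(-2) = 4q - 2
  Rosa's payoff to Up: q·(-8) + (1−q)·7 = -15q + 7
  4q - 2 = -15q + 7  ⇒  19q = 9  ⇒  q = 9/19.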